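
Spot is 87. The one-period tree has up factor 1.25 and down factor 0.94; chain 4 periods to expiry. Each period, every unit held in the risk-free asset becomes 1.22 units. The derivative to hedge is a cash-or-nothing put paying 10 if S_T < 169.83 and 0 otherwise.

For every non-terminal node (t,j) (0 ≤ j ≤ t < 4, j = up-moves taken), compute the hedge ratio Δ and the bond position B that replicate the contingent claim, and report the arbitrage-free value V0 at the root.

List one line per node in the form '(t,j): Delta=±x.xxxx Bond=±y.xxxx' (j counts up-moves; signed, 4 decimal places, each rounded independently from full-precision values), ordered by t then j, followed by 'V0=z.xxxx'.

The replicating-portfolio and risk-neutral prices coincide; use p* = (1.22−0.94)/(1.25−0.94) = 0.9032 for the latter.
At expiry t=4: V(4,0)=10.0000, V(4,1)=10.0000, V(4,2)=10.0000, V(4,3)=10.0000, V(4,4)=0.0000
(3,0): S=72.2608. Δ = (V_up−V_dn)/(S_up−S_dn) = (10.0000−10.0000)/(90.3260−67.9252) = 0.0000. V = [p*·10.0000 + (1−p*)·10.0000]/1.22 = 8.1967. B = V − Δ·S = 8.1967.
(3,1): S=96.0915. Δ = (V_up−V_dn)/(S_up−S_dn) = (10.0000−10.0000)/(120.1144−90.3260) = 0.0000. V = [p*·10.0000 + (1−p*)·10.0000]/1.22 = 8.1967. B = V − Δ·S = 8.1967.
(3,2): S=127.7812. Δ = (V_up−V_dn)/(S_up−S_dn) = (10.0000−10.0000)/(159.7266−120.1144) = 0.0000. V = [p*·10.0000 + (1−p*)·10.0000]/1.22 = 8.1967. B = V − Δ·S = 8.1967.
(3,3): S=169.9219. Δ = (V_up−V_dn)/(S_up−S_dn) = (0.0000−10.0000)/(212.4023−159.7266) = -0.1898. V = [p*·0.0000 + (1−p*)·10.0000]/1.22 = 0.7932. B = V − Δ·S = 33.0513.
(2,0): S=76.8732. Δ = (V_up−V_dn)/(S_up−S_dn) = (8.1967−8.1967)/(96.0915−72.2608) = 0.0000. V = [p*·8.1967 + (1−p*)·8.1967]/1.22 = 6.7186. B = V − Δ·S = 6.7186.
(2,1): S=102.2250. Δ = (V_up−V_dn)/(S_up−S_dn) = (8.1967−8.1967)/(127.7812−96.0915) = 0.0000. V = [p*·8.1967 + (1−p*)·8.1967]/1.22 = 6.7186. B = V − Δ·S = 6.7186.
(2,2): S=135.9375. Δ = (V_up−V_dn)/(S_up−S_dn) = (0.7932−8.1967)/(169.9219−127.7812) = -0.1757. V = [p*·0.7932 + (1−p*)·8.1967]/1.22 = 1.2375. B = V − Δ·S = 25.1197.
(1,0): S=81.7800. Δ = (V_up−V_dn)/(S_up−S_dn) = (6.7186−6.7186)/(102.2250−76.8732) = 0.0000. V = [p*·6.7186 + (1−p*)·6.7186]/1.22 = 5.5071. B = V − Δ·S = 5.5071.
(1,1): S=108.7500. Δ = (V_up−V_dn)/(S_up−S_dn) = (1.2375−6.7186)/(135.9375−102.2250) = -0.1626. V = [p*·1.2375 + (1−p*)·6.7186]/1.22 = 1.4491. B = V − Δ·S = 19.1303.
(0,0): S=87.0000. Δ = (V_up−V_dn)/(S_up−S_dn) = (1.4491−5.5071)/(108.7500−81.7800) = -0.1505. V = [p*·1.4491 + (1−p*)·5.5071]/1.22 = 1.5097. B = V − Δ·S = 14.5999.
Self-financing check: at every node Δ·S+B equals the discounted successor values.

(0,0): Delta=-0.1505 Bond=14.5999
(1,0): Delta=0.0000 Bond=5.5071
(1,1): Delta=-0.1626 Bond=19.1303
(2,0): Delta=0.0000 Bond=6.7186
(2,1): Delta=0.0000 Bond=6.7186
(2,2): Delta=-0.1757 Bond=25.1197
(3,0): Delta=0.0000 Bond=8.1967
(3,1): Delta=0.0000 Bond=8.1967
(3,2): Delta=0.0000 Bond=8.1967
(3,3): Delta=-0.1898 Bond=33.0513
V0=1.5097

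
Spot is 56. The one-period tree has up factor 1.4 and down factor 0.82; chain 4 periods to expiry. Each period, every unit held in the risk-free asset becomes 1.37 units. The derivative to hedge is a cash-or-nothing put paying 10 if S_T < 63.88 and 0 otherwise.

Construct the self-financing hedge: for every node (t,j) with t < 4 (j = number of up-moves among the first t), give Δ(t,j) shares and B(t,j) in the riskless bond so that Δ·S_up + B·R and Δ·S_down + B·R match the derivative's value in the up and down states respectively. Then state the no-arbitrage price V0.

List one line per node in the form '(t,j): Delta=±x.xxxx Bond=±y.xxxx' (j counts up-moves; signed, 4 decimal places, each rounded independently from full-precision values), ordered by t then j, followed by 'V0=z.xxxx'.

(0,0): Delta=-0.0009 Bond=0.0525
(1,0): Delta=-0.0196 Bond=0.9313
(1,1): Delta=-0.0003 Bond=0.0251
(2,0): Delta=-0.3169 Bond=12.4709
(2,1): Delta=-0.0101 Bond=0.6652
(2,2): Delta=0.0000 Bond=0.0000
(3,0): Delta=0.0000 Bond=7.2993
(3,1): Delta=-0.3271 Bond=17.6189
(3,2): Delta=0.0000 Bond=0.0000
(3,3): Delta=0.0000 Bond=0.0000
V0=0.0015

Since d<R<u, set p* = (R−d)/(u−d) = 0.9483; price each node as the discounted p*-expectation of its children.
At expiry t=4: V(4,0)=10.0000, V(4,1)=10.0000, V(4,2)=0.0000, V(4,3)=0.0000, V(4,4)=0.0000
(3,0): S=30.8766. Δ = (V_up−V_dn)/(S_up−S_dn) = (10.0000−10.0000)/(43.2273−25.3188) = 0.0000. V = [p*·10.0000 + (1−p*)·10.0000]/1.37 = 7.2993. B = V − Δ·S = 7.2993.
(3,1): S=52.7162. Δ = (V_up−V_dn)/(S_up−S_dn) = (0.0000−10.0000)/(73.8026−43.2273) = -0.3271. V = [p*·0.0000 + (1−p*)·10.0000]/1.37 = 0.3775. B = V − Δ·S = 17.6189.
(3,2): S=90.0032. Δ = (V_up−V_dn)/(S_up−S_dn) = (0.0000−0.0000)/(126.0045−73.8026) = 0.0000. V = [p*·0.0000 + (1−p*)·0.0000]/1.37 = 0.0000. B = V − Δ·S = 0.0000.
(3,3): S=153.6640. Δ = (V_up−V_dn)/(S_up−S_dn) = (0.0000−0.0000)/(215.1296−126.0045) = 0.0000. V = [p*·0.0000 + (1−p*)·0.0000]/1.37 = 0.0000. B = V − Δ·S = 0.0000.
(2,0): S=37.6544. Δ = (V_up−V_dn)/(S_up−S_dn) = (0.3775−7.2993)/(52.7162−30.8766) = -0.3169. V = [p*·0.3775 + (1−p*)·7.2993]/1.37 = 0.5369. B = V − Δ·S = 12.4709.
(2,1): S=64.2880. Δ = (V_up−V_dn)/(S_up−S_dn) = (0.0000−0.3775)/(90.0032−52.7162) = -0.0101. V = [p*·0.0000 + (1−p*)·0.3775]/1.37 = 0.0143. B = V − Δ·S = 0.6652.
(2,2): S=109.7600. Δ = (V_up−V_dn)/(S_up−S_dn) = (0.0000−0.0000)/(153.6640−90.0032) = 0.0000. V = [p*·0.0000 + (1−p*)·0.0000]/1.37 = 0.0000. B = V − Δ·S = 0.0000.
(1,0): S=45.9200. Δ = (V_up−V_dn)/(S_up−S_dn) = (0.0143−0.5369)/(64.2880−37.6544) = -0.0196. V = [p*·0.0143 + (1−p*)·0.5369]/1.37 = 0.0301. B = V − Δ·S = 0.9313.
(1,1): S=78.4000. Δ = (V_up−V_dn)/(S_up−S_dn) = (0.0000−0.0143)/(109.7600−64.2880) = -0.0003. V = [p*·0.0000 + (1−p*)·0.0143]/1.37 = 0.0005. B = V − Δ·S = 0.0251.
(0,0): S=56.0000. Δ = (V_up−V_dn)/(S_up−S_dn) = (0.0005−0.0301)/(78.4000−45.9200) = -0.0009. V = [p*·0.0005 + (1−p*)·0.0301]/1.37 = 0.0015. B = V − Δ·S = 0.0525.
Each (Δ,B) replicates both successor values, so the strategy is self-financing and V0 is arbitrage-free.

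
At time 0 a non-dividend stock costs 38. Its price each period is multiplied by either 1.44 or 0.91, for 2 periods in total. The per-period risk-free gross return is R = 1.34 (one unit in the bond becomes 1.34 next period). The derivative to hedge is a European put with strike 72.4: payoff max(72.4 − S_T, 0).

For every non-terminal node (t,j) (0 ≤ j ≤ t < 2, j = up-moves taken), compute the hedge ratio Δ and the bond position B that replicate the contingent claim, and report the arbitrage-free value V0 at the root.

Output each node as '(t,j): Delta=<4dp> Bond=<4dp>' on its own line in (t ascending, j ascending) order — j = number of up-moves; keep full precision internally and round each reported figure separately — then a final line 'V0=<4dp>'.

The replicating-portfolio and risk-neutral prices coincide; use p* = (1.34−0.91)/(1.44−0.91) = 0.8113 for the latter.
At expiry t=2: V(2,0)=40.9322, V(2,1)=22.6048, V(2,2)=0.0000
(1,0): S=34.5800. Δ = (V_up−V_dn)/(S_up−S_dn) = (22.6048−40.9322)/(49.7952−31.4678) = -1.0000. V = [p*·22.6048 + (1−p*)·40.9322]/1.34 = 19.4499. B = V − Δ·S = 54.0299.
(1,1): S=54.7200. Δ = (V_up−V_dn)/(S_up−S_dn) = (0.0000−22.6048)/(78.7968−49.7952) = -0.7794. V = [p*·0.0000 + (1−p*)·22.6048]/1.34 = 3.1829. B = V − Δ·S = 45.8334.
(0,0): S=38.0000. Δ = (V_up−V_dn)/(S_up−S_dn) = (3.1829−19.4499)/(54.7200−34.5800) = -0.8077. V = [p*·3.1829 + (1−p*)·19.4499]/1.34 = 4.6658. B = V − Δ·S = 35.3582.
Root portfolio cost Δ·38+B reproduces V0=4.6658.

(0,0): Delta=-0.8077 Bond=35.3582
(1,0): Delta=-1.0000 Bond=54.0299
(1,1): Delta=-0.7794 Bond=45.8334
V0=4.6658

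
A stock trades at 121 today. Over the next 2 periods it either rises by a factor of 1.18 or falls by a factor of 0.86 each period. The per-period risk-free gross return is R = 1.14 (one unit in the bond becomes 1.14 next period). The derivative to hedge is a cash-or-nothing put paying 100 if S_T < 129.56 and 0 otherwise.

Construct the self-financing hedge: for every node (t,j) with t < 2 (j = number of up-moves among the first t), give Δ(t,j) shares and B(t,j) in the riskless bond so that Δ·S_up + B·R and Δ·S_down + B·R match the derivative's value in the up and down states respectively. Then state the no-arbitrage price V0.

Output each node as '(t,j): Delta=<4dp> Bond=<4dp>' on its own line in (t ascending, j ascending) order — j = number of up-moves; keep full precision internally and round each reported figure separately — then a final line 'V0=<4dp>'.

(0,0): Delta=-1.9823 Bond=257.8919
(1,0): Delta=0.0000 Bond=87.7193
(1,1): Delta=-2.1887 Bond=323.4649
V0=18.0344

The replicating-portfolio and risk-neutral prices coincide; use p* = (1.14−0.86)/(1.18−0.86) = 0.8750 for the latter.
Payoff layer (t=2): V(2,0)=100.0000, V(2,1)=100.0000, V(2,2)=0.0000
  t=1,j=0: stock 104.0600 → up 122.7908 (V=100.0000), down 89.4916 (V=100.0000). Price 87.7193; hedge Δ=0.0000, bond B=87.7193.
  t=1,j=1: stock 142.7800 → up 168.4804 (V=0.0000), down 122.7908 (V=100.0000). Price 10.9649; hedge Δ=-2.1887, bond B=323.4649.
  t=0,j=0: stock 121.0000 → up 142.7800 (V=10.9649), down 104.0600 (V=87.7193). Price 18.0344; hedge Δ=-1.9823, bond B=257.8919.
Root portfolio cost Δ·121+B reproduces V0=18.0344.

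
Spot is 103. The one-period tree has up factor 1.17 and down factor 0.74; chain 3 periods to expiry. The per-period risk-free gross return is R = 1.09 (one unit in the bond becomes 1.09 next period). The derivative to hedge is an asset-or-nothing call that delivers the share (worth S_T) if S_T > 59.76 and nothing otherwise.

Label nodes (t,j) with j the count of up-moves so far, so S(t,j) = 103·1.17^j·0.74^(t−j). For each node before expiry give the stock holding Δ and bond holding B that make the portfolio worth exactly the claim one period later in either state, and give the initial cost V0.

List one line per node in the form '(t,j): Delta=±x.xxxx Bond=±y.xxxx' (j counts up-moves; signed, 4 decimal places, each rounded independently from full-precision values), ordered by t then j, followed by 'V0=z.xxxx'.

(0,0): Delta=1.0275 Bond=-3.0354
(1,0): Delta=1.2174 Bond=-17.7835
(1,1): Delta=1.0000 Bond=0.0000
(2,0): Delta=2.7209 Bond=-104.1893
(2,1): Delta=1.0000 Bond=0.0000
(2,2): Delta=1.0000 Bond=0.0000
V0=102.7925

Under the risk-neutral measure, an up-move has probability p* = (R−d)/(u−d) = 0.8140 and values discount at R = 1.09.
Payoff layer (t=3): V(3,0)=0.0000, V(3,1)=65.9913, V(3,2)=104.3376, V(3,3)=164.9661
(2,0): S=56.4028. Δ = (V_up−V_dn)/(S_up−S_dn) = (65.9913−0.0000)/(65.9913−41.7381) = 2.7209. V = [p*·65.9913 + (1−p*)·0.0000]/1.09 = 49.2787. B = V − Δ·S = -104.1893.
(2,1): S=89.1774. Δ = (V_up−V_dn)/(S_up−S_dn) = (104.3376−65.9913)/(104.3376−65.9913) = 1.0000. V = [p*·104.3376 + (1−p*)·65.9913]/1.09 = 89.1774. B = V − Δ·S = 0.0000.
(2,2): S=140.9967. Δ = (V_up−V_dn)/(S_up−S_dn) = (164.9661−104.3376)/(164.9661−104.3376) = 1.0000. V = [p*·164.9661 + (1−p*)·104.3376]/1.09 = 140.9967. B = V − Δ·S = 0.0000.
(1,0): S=76.2200. Δ = (V_up−V_dn)/(S_up−S_dn) = (89.1774−49.2787)/(89.1774−56.4028) = 1.2174. V = [p*·89.1774 + (1−p*)·49.2787]/1.09 = 75.0040. B = V − Δ·S = -17.7835.
(1,1): S=120.5100. Δ = (V_up−V_dn)/(S_up−S_dn) = (140.9967−89.1774)/(140.9967−89.1774) = 1.0000. V = [p*·140.9967 + (1−p*)·89.1774]/1.09 = 120.5100. B = V − Δ·S = 0.0000.
(0,0): S=103.0000. Δ = (V_up−V_dn)/(S_up−S_dn) = (120.5100−75.0040)/(120.5100−76.2200) = 1.0275. V = [p*·120.5100 + (1−p*)·75.0040]/1.09 = 102.7925. B = V − Δ·S = -3.0354.
Each (Δ,B) replicates both successor values, so the strategy is self-financing and V0 is arbitrage-free.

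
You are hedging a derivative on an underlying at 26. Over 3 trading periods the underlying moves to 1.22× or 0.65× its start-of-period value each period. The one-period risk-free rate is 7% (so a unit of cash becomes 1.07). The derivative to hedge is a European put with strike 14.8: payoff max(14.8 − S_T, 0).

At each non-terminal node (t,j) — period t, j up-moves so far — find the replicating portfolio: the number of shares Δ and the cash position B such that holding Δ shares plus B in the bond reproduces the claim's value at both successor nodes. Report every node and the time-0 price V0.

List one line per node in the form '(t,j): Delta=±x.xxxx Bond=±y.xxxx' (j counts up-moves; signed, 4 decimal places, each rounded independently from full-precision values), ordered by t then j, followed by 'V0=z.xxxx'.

(0,0): Delta=-0.0575 Bond=1.7841
(1,0): Delta=-0.2598 Bond=5.3280
(1,1): Delta=-0.0190 Bond=0.6879
(2,0): Delta=-1.0000 Bond=13.8318
(2,1): Delta=-0.1190 Bond=2.7971
(2,2): Delta=0.0000 Bond=0.0000
V0=0.2887

Risk-neutral probability p* = (R−d)/(u−d) = (1.07−0.65)/(1.22−0.65) = 0.7368.
Terminal payoffs: V(3,0)=7.6598, V(3,1)=1.3983, V(3,2)=0.0000, V(3,3)=0.0000
Node (2,0) S=10.9850: V=(p*·1.3983+(1−p*)·7.6598)/1.07=2.8468; Δ=(1.3983−7.6598)/(13.4017−7.1403)=-1.0000; B=V−Δ·S=13.8318
Node (2,1) S=20.6180: V=(p*·0.0000+(1−p*)·1.3983)/1.07=0.3439; Δ=(0.0000−1.3983)/(25.1540−13.4017)=-0.1190; B=V−Δ·S=2.7971
Node (2,2) S=38.6984: V=(p*·0.0000+(1−p*)·0.0000)/1.07=0.0000; Δ=(0.0000−0.0000)/(47.2120−25.1540)=0.0000; B=V−Δ·S=0.0000
Node (1,0) S=16.9000: V=(p*·0.3439+(1−p*)·2.8468)/1.07=0.9370; Δ=(0.3439−2.8468)/(20.6180−10.9850)=-0.2598; B=V−Δ·S=5.3280
Node (1,1) S=31.7200: V=(p*·0.0000+(1−p*)·0.3439)/1.07=0.0846; Δ=(0.0000−0.3439)/(38.6984−20.6180)=-0.0190; B=V−Δ·S=0.6879
Node (0,0) S=26.0000: V=(p*·0.0846+(1−p*)·0.9370)/1.07=0.2887; Δ=(0.0846−0.9370)/(31.7200−16.9000)=-0.0575; B=V−Δ·S=1.7841
Self-financing check: at every node Δ·S+B equals the discounted successor values.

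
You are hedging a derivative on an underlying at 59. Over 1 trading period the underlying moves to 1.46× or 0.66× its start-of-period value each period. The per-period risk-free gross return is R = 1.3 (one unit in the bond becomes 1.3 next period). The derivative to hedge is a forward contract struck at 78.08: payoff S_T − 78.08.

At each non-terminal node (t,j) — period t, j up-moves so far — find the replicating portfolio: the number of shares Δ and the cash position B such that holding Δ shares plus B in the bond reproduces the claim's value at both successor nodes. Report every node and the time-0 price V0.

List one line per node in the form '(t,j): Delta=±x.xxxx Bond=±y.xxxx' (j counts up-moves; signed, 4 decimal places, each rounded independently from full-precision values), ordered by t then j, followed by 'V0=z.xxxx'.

(0,0): Delta=1.0000 Bond=-60.0615
V0=-1.0615

Risk-neutral probability p* = (R−d)/(u−d) = (1.3−0.66)/(1.46−0.66) = 0.8000.
At expiry t=1: V(1,0)=-39.1400, V(1,1)=8.0600
Node (0,0) S=59.0000: V=(p*·8.0600+(1−p*)·-39.1400)/1.3=-1.0615; Δ=(8.0600−-39.1400)/(86.1400−38.9400)=1.0000; B=V−Δ·S=-60.0615
Root portfolio cost Δ·59+B reproduces V0=-1.0615.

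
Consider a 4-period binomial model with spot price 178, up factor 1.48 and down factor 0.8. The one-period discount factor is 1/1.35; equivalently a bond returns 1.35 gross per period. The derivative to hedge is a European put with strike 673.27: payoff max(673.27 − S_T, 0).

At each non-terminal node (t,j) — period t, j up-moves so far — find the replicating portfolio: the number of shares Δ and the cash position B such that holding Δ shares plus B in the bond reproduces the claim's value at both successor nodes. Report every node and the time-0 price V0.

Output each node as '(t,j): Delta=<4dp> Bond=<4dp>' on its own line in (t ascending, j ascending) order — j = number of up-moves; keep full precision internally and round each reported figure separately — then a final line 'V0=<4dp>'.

Since d<R<u, set p* = (R−d)/(u−d) = 0.8088; price each node as the discounted p*-expectation of its children.
Payoff layer (t=4): V(4,0)=600.3612, V(4,1)=538.3887, V(4,2)=423.7396, V(4,3)=211.6388, V(4,4)=0.0000
(3,0): S=91.1360. Δ = (V_up−V_dn)/(S_up−S_dn) = (538.3887−600.3612)/(134.8813−72.9088) = -1.0000. V = [p*·538.3887 + (1−p*)·600.3612]/1.35 = 407.5825. B = V − Δ·S = 498.7185.
(3,1): S=168.6016. Δ = (V_up−V_dn)/(S_up−S_dn) = (423.7396−538.3887)/(249.5304−134.8813) = -1.0000. V = [p*·423.7396 + (1−p*)·538.3887]/1.35 = 330.1169. B = V − Δ·S = 498.7185.
(3,2): S=311.9130. Δ = (V_up−V_dn)/(S_up−S_dn) = (211.6388−423.7396)/(461.6312−249.5304) = -1.0000. V = [p*·211.6388 + (1−p*)·423.7396]/1.35 = 186.8056. B = V − Δ·S = 498.7185.
(3,3): S=577.0390. Δ = (V_up−V_dn)/(S_up−S_dn) = (0.0000−211.6388)/(854.0177−461.6312) = -0.5394. V = [p*·0.0000 + (1−p*)·211.6388]/1.35 = 29.9706. B = V − Δ·S = 341.2042.
(2,0): S=113.9200. Δ = (V_up−V_dn)/(S_up−S_dn) = (330.1169−407.5825)/(168.6016−91.1360) = -1.0000. V = [p*·330.1169 + (1−p*)·407.5825]/1.35 = 255.5011. B = V − Δ·S = 369.4211.
(2,1): S=210.7520. Δ = (V_up−V_dn)/(S_up−S_dn) = (186.8056−330.1169)/(311.9130−168.6016) = -1.0000. V = [p*·186.8056 + (1−p*)·330.1169]/1.35 = 158.6691. B = V − Δ·S = 369.4211.
(2,2): S=389.8912. Δ = (V_up−V_dn)/(S_up−S_dn) = (29.9706−186.8056)/(577.0390−311.9130) = -0.5915. V = [p*·29.9706 + (1−p*)·186.8056]/1.35 = 44.4102. B = V − Δ·S = 275.0498.
(1,0): S=142.4000. Δ = (V_up−V_dn)/(S_up−S_dn) = (158.6691−255.5011)/(210.7520−113.9200) = -1.0000. V = [p*·158.6691 + (1−p*)·255.5011]/1.35 = 131.2453. B = V − Δ·S = 273.6453.
(1,1): S=263.4400. Δ = (V_up−V_dn)/(S_up−S_dn) = (44.4102−158.6691)/(389.8912−210.7520) = -0.6378. V = [p*·44.4102 + (1−p*)·158.6691]/1.35 = 49.0769. B = V − Δ·S = 217.1047.
(0,0): S=178.0000. Δ = (V_up−V_dn)/(S_up−S_dn) = (49.0769−131.2453)/(263.4400−142.4000) = -0.6789. V = [p*·49.0769 + (1−p*)·131.2453]/1.35 = 47.9893. B = V − Δ·S = 168.8251.
Each (Δ,B) replicates both successor values, so the strategy is self-financing and V0 is arbitrage-free.

(0,0): Delta=-0.6789 Bond=168.8251
(1,0): Delta=-1.0000 Bond=273.6453
(1,1): Delta=-0.6378 Bond=217.1047
(2,0): Delta=-1.0000 Bond=369.4211
(2,1): Delta=-1.0000 Bond=369.4211
(2,2): Delta=-0.5915 Bond=275.0498
(3,0): Delta=-1.0000 Bond=498.7185
(3,1): Delta=-1.0000 Bond=498.7185
(3,2): Delta=-1.0000 Bond=498.7185
(3,3): Delta=-0.5394 Bond=341.2042
V0=47.9893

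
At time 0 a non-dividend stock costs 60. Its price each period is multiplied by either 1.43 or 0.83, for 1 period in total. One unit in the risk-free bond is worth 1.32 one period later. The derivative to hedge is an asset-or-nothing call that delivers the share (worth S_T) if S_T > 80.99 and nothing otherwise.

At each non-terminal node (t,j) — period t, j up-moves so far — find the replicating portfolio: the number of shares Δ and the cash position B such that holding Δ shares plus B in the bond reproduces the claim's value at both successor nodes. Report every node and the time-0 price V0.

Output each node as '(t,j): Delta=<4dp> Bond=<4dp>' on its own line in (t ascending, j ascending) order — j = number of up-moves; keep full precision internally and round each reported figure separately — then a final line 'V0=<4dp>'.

Since d<R<u, set p* = (R−d)/(u−d) = 0.8167; price each node as the discounted p*-expectation of its children.
Terminal values V(1,·): V(1,0)=0.0000, V(1,1)=85.8000
(0,0): S=60.0000. Δ = (V_up−V_dn)/(S_up−S_dn) = (85.8000−0.0000)/(85.8000−49.8000) = 2.3833. V = [p*·85.8000 + (1−p*)·0.0000]/1.32 = 53.0833. B = V − Δ·S = -89.9167.
Each (Δ,B) replicates both successor values, so the strategy is self-financing and V0 is arbitrage-free.

(0,0): Delta=2.3833 Bond=-89.9167
V0=53.0833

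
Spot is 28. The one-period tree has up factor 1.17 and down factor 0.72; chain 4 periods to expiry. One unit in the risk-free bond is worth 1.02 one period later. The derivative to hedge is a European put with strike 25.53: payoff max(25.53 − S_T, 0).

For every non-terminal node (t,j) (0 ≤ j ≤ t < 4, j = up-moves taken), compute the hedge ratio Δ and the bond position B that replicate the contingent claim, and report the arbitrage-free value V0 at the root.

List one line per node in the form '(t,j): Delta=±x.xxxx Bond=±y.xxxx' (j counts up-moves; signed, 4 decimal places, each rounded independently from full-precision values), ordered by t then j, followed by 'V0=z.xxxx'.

Under the risk-neutral measure, an up-move has probability p* = (R−d)/(u−d) = 0.6667 and values discount at R = 1.02.
Terminal payoffs: V(4,0)=18.0053, V(4,1)=13.3024, V(4,2)=5.6601, V(4,3)=0.0000, V(4,4)=0.0000
(3,0): S=10.4509. Δ = (V_up−V_dn)/(S_up−S_dn) = (13.3024−18.0053)/(12.2276−7.5247) = -1.0000. V = [p*·13.3024 + (1−p*)·18.0053]/1.02 = 14.5785. B = V − Δ·S = 25.0294.
(3,1): S=16.9828. Δ = (V_up−V_dn)/(S_up−S_dn) = (5.6601−13.3024)/(19.8699−12.2276) = -1.0000. V = [p*·5.6601 + (1−p*)·13.3024]/1.02 = 8.0466. B = V − Δ·S = 25.0294.
(3,2): S=27.5970. Δ = (V_up−V_dn)/(S_up−S_dn) = (0.0000−5.6601)/(32.2885−19.8699) = -0.4558. V = [p*·0.0000 + (1−p*)·5.6601]/1.02 = 1.8497. B = V − Δ·S = 14.4278.
(3,3): S=44.8452. Δ = (V_up−V_dn)/(S_up−S_dn) = (0.0000−0.0000)/(52.4688−32.2885) = 0.0000. V = [p*·0.0000 + (1−p*)·0.0000]/1.02 = 0.0000. B = V − Δ·S = 0.0000.
(2,0): S=14.5152. Δ = (V_up−V_dn)/(S_up−S_dn) = (8.0466−14.5785)/(16.9828−10.4509) = -1.0000. V = [p*·8.0466 + (1−p*)·14.5785]/1.02 = 10.0234. B = V − Δ·S = 24.5386.
(2,1): S=23.5872. Δ = (V_up−V_dn)/(S_up−S_dn) = (1.8497−8.0466)/(27.5970−16.9828) = -0.5838. V = [p*·1.8497 + (1−p*)·8.0466]/1.02 = 3.8386. B = V − Δ·S = 17.6095.
(2,2): S=38.3292. Δ = (V_up−V_dn)/(S_up−S_dn) = (0.0000−1.8497)/(44.8452−27.5970) = -0.1072. V = [p*·0.0000 + (1−p*)·1.8497]/1.02 = 0.6045. B = V − Δ·S = 4.7150.
(1,0): S=20.1600. Δ = (V_up−V_dn)/(S_up−S_dn) = (3.8386−10.0234)/(23.5872−14.5152) = -0.6818. V = [p*·3.8386 + (1−p*)·10.0234]/1.02 = 5.7845. B = V − Δ·S = 19.5286.
(1,1): S=32.7600. Δ = (V_up−V_dn)/(S_up−S_dn) = (0.6045−3.8386)/(38.3292−23.5872) = -0.2194. V = [p*·0.6045 + (1−p*)·3.8386]/1.02 = 1.6495. B = V − Δ·S = 8.8364.
(0,0): S=28.0000. Δ = (V_up−V_dn)/(S_up−S_dn) = (1.6495−5.7845)/(32.7600−20.1600) = -0.3282. V = [p*·1.6495 + (1−p*)·5.7845]/1.02 = 2.9685. B = V − Δ·S = 12.1573.
Self-financing check: at every node Δ·S+B equals the discounted successor values.

(0,0): Delta=-0.3282 Bond=12.1573
(1,0): Delta=-0.6818 Bond=19.5286
(1,1): Delta=-0.2194 Bond=8.8364
(2,0): Delta=-1.0000 Bond=24.5386
(2,1): Delta=-0.5838 Bond=17.6095
(2,2): Delta=-0.1072 Bond=4.7150
(3,0): Delta=-1.0000 Bond=25.0294
(3,1): Delta=-1.0000 Bond=25.0294
(3,2): Delta=-0.4558 Bond=14.4278
(3,3): Delta=0.0000 Bond=0.0000
V0=2.9685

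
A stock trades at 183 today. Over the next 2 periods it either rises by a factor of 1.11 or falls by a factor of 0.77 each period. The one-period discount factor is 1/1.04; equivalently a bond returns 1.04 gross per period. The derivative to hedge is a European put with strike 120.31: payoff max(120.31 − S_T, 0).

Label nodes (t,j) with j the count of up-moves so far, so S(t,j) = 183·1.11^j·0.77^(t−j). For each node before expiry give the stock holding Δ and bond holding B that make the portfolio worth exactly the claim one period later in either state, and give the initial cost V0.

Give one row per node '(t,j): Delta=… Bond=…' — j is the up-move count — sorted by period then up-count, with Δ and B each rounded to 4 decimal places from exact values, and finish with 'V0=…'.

No-arbitrage ⇒ martingale measure with p* = (R−d)/(u−d) = 0.7941.
Terminal payoffs: V(2,0)=11.8093, V(2,1)=0.0000, V(2,2)=0.0000
Node (1,0) S=140.9100: V=(p*·0.0000+(1−p*)·11.8093)/1.04=2.3378; Δ=(0.0000−11.8093)/(156.4101−108.5007)=-0.2465; B=V−Δ·S=37.0710
Node (1,1) S=203.1300: V=(p*·0.0000+(1−p*)·0.0000)/1.04=0.0000; Δ=(0.0000−0.0000)/(225.4743−156.4101)=0.0000; B=V−Δ·S=0.0000
Node (0,0) S=183.0000: V=(p*·0.0000+(1−p*)·2.3378)/1.04=0.4628; Δ=(0.0000−2.3378)/(203.1300−140.9100)=-0.0376; B=V−Δ·S=7.3387
Each (Δ,B) replicates both successor values, so the strategy is self-financing and V0 is arbitrage-free.

(0,0): Delta=-0.0376 Bond=7.3387
(1,0): Delta=-0.2465 Bond=37.0710
(1,1): Delta=0.0000 Bond=0.0000
V0=0.4628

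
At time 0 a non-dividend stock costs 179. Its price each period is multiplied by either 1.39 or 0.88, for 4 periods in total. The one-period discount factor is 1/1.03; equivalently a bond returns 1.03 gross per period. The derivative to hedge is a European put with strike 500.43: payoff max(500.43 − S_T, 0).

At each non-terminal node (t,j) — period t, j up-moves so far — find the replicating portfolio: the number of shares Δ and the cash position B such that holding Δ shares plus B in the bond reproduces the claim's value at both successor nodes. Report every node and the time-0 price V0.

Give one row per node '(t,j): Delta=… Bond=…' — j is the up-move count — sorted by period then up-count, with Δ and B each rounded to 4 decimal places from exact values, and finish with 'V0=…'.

The replicating-portfolio and risk-neutral prices coincide; use p* = (1.03−0.88)/(1.39−0.88) = 0.2941 for the latter.
Terminal payoffs: V(4,0)=393.0845, V(4,1)=330.8730, V(4,2)=232.6069, V(4,3)=77.3913, V(4,4)=0.0000
  t=3,j=0: stock 121.9835 → up 169.5570 (V=330.8730), down 107.3455 (V=393.0845). Price 363.8709; hedge Δ=-1.0000, bond B=485.8544.
  t=3,j=1: stock 192.6785 → up 267.8231 (V=232.6069), down 169.5570 (V=330.8730). Price 293.1759; hedge Δ=-1.0000, bond B=485.8544.
  t=3,j=2: stock 304.3444 → up 423.0387 (V=77.3913), down 267.8231 (V=232.6069). Price 181.5100; hedge Δ=-1.0000, bond B=485.8544.
  t=3,j=3: stock 480.7258 → up 668.2089 (V=0.0000), down 423.0387 (V=77.3913). Price 53.0380; hedge Δ=-0.3157, bond B=204.7856.
  t=2,j=0: stock 138.6176 → up 192.6785 (V=293.1759), down 121.9835 (V=363.8709). Price 333.0857; hedge Δ=-1.0000, bond B=471.7033.
  t=2,j=1: stock 218.9528 → up 304.3444 (V=181.5100), down 192.6785 (V=293.1759). Price 252.7505; hedge Δ=-1.0000, bond B=471.7033.
  t=2,j=2: stock 345.8459 → up 480.7258 (V=53.0380), down 304.3444 (V=181.5100). Price 139.5380; hedge Δ=-0.7284, bond B=391.4438.
  t=1,j=0: stock 157.5200 → up 218.9528 (V=252.7505), down 138.6176 (V=333.0857). Price 300.4443; hedge Δ=-1.0000, bond B=457.9643.
  t=1,j=1: stock 248.8100 → up 345.8459 (V=139.5380), down 218.9528 (V=252.7505). Price 213.0608; hedge Δ=-0.8922, bond B=435.0462.
  t=0,j=0: stock 179.0000 → up 248.8100 (V=213.0608), down 157.5200 (V=300.4443). Price 266.7411; hedge Δ=-0.9572, bond B=438.0813.
Check: Δ(0,0)·S0 + B(0,0) = 266.7411 = V0.

(0,0): Delta=-0.9572 Bond=438.0813
(1,0): Delta=-1.0000 Bond=457.9643
(1,1): Delta=-0.8922 Bond=435.0462
(2,0): Delta=-1.0000 Bond=471.7033
(2,1): Delta=-1.0000 Bond=471.7033
(2,2): Delta=-0.7284 Bond=391.4438
(3,0): Delta=-1.0000 Bond=485.8544
(3,1): Delta=-1.0000 Bond=485.8544
(3,2): Delta=-1.0000 Bond=485.8544
(3,3): Delta=-0.3157 Bond=204.7856
V0=266.7411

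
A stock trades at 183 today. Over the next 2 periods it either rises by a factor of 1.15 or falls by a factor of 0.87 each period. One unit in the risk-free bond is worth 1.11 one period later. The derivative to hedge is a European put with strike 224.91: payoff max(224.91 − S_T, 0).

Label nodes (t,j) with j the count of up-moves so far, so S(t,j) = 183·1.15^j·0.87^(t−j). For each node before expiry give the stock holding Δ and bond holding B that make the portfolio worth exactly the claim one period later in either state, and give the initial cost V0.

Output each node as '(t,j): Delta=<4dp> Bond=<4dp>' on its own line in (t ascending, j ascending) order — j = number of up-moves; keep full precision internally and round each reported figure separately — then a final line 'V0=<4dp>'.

(0,0): Delta=-0.7422 Bond=145.5630
(1,0): Delta=-1.0000 Bond=202.6216
(1,1): Delta=-0.7097 Bond=154.7338
V0=9.7431

Since d<R<u, set p* = (R−d)/(u−d) = 0.8571; price each node as the discounted p*-expectation of its children.
Payoff layer (t=2): V(2,0)=86.3973, V(2,1)=41.8185, V(2,2)=0.0000
  t=1,j=0: stock 159.2100 → up 183.0915 (V=41.8185), down 138.5127 (V=86.3973). Price 43.4116; hedge Δ=-1.0000, bond B=202.6216.
  t=1,j=1: stock 210.4500 → up 242.0175 (V=0.0000), down 183.0915 (V=41.8185). Price 5.3820; hedge Δ=-0.7097, bond B=154.7338.
  t=0,j=0: stock 183.0000 → up 210.4500 (V=5.3820), down 159.2100 (V=43.4116). Price 9.7431; hedge Δ=-0.7422, bond B=145.5630.
Self-financing check: at every node Δ·S+B equals the discounted successor values.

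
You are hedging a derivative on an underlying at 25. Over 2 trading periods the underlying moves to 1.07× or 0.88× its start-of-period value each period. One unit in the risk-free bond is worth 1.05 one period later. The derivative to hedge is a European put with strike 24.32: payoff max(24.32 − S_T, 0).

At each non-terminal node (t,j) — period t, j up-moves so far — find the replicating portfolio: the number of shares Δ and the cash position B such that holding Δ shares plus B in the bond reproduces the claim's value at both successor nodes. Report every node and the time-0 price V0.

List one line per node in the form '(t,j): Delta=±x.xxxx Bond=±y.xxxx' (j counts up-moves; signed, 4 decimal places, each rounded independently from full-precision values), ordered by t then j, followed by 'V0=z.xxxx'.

No-arbitrage ⇒ martingale measure with p* = (R−d)/(u−d) = 0.8947.
Terminal values V(2,·): V(2,0)=4.9600, V(2,1)=0.7800, V(2,2)=0.0000
(1,0): S=22.0000. Δ = (V_up−V_dn)/(S_up−S_dn) = (0.7800−4.9600)/(23.5400−19.3600) = -1.0000. V = [p*·0.7800 + (1−p*)·4.9600]/1.05 = 1.1619. B = V − Δ·S = 23.1619.
(1,1): S=26.7500. Δ = (V_up−V_dn)/(S_up−S_dn) = (0.0000−0.7800)/(28.6225−23.5400) = -0.1535. V = [p*·0.0000 + (1−p*)·0.7800]/1.05 = 0.0782. B = V − Δ·S = 4.1835.
(0,0): S=25.0000. Δ = (V_up−V_dn)/(S_up−S_dn) = (0.0782−1.1619)/(26.7500−22.0000) = -0.2281. V = [p*·0.0782 + (1−p*)·1.1619]/1.05 = 0.1831. B = V − Δ·S = 5.8868.
Self-financing check: at every node Δ·S+B equals the discounted successor values.

(0,0): Delta=-0.2281 Bond=5.8868
(1,0): Delta=-1.0000 Bond=23.1619
(1,1): Delta=-0.1535 Bond=4.1835
V0=0.1831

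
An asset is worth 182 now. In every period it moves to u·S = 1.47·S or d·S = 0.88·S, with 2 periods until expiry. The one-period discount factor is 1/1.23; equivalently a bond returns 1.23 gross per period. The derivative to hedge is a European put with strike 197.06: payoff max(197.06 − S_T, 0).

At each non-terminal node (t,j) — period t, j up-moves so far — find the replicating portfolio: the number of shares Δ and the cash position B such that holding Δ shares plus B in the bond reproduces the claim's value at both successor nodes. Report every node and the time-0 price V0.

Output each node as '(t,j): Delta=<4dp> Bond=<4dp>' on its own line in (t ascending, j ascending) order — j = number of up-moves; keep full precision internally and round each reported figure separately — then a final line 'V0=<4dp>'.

(0,0): Delta=-0.1728 Bond=37.5946
(1,0): Delta=-0.5939 Bond=113.6768
(1,1): Delta=0.0000 Bond=0.0000
V0=6.1379

Risk-neutral probability p* = (R−d)/(u−d) = (1.23−0.88)/(1.47−0.88) = 0.5932.
At expiry t=2: V(2,0)=56.1192, V(2,1)=0.0000, V(2,2)=0.0000
  t=1,j=0: stock 160.1600 → up 235.4352 (V=0.0000), down 140.9408 (V=56.1192). Price 18.5595; hedge Δ=-0.5939, bond B=113.6768.
  t=1,j=1: stock 267.5400 → up 393.2838 (V=0.0000), down 235.4352 (V=0.0000). Price 0.0000; hedge Δ=0.0000, bond B=0.0000.
  t=0,j=0: stock 182.0000 → up 267.5400 (V=0.0000), down 160.1600 (V=18.5595). Price 6.1379; hedge Δ=-0.1728, bond B=37.5946.
Check: Δ(0,0)·S0 + B(0,0) = 6.1379 = V0.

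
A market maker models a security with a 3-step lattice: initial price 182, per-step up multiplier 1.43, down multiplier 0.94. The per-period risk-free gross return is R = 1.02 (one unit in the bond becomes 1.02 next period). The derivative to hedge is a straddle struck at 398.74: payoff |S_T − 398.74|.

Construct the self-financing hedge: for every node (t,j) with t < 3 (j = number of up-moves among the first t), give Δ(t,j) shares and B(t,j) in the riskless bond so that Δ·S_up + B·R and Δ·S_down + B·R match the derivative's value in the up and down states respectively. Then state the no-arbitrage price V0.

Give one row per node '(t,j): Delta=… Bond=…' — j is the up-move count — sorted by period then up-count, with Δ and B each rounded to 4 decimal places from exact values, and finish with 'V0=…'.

Since d<R<u, set p* = (R−d)/(u−d) = 0.1633; price each node as the discounted p*-expectation of its children.
Terminal payoffs: V(3,0)=247.5737, V(3,1)=168.7743, V(3,2)=48.8985, V(3,3)=133.4657
(2,0): S=160.8152. Δ = (V_up−V_dn)/(S_up−S_dn) = (168.7743−247.5737)/(229.9657−151.1663) = -1.0000. V = [p*·168.7743 + (1−p*)·247.5737]/1.02 = 230.1064. B = V − Δ·S = 390.9216.
(2,1): S=244.6444. Δ = (V_up−V_dn)/(S_up−S_dn) = (48.8985−168.7743)/(349.8415−229.9657) = -1.0000. V = [p*·48.8985 + (1−p*)·168.7743]/1.02 = 146.2772. B = V − Δ·S = 390.9216.
(2,2): S=372.1718. Δ = (V_up−V_dn)/(S_up−S_dn) = (133.4657−48.8985)/(532.2057−349.8415) = 0.4637. V = [p*·133.4657 + (1−p*)·48.8985]/1.02 = 61.4759. B = V − Δ·S = -111.1102.
(1,0): S=171.0800. Δ = (V_up−V_dn)/(S_up−S_dn) = (146.2772−230.1064)/(244.6444−160.8152) = -1.0000. V = [p*·146.2772 + (1−p*)·230.1064]/1.02 = 212.1764. B = V − Δ·S = 383.2564.
(1,1): S=260.2600. Δ = (V_up−V_dn)/(S_up−S_dn) = (61.4759−146.2772)/(372.1718−244.6444) = -0.6650. V = [p*·61.4759 + (1−p*)·146.2772]/1.02 = 129.8354. B = V − Δ·S = 302.8992.
(0,0): S=182.0000. Δ = (V_up−V_dn)/(S_up−S_dn) = (129.8354−212.1764)/(260.2600−171.0800) = -0.9233. V = [p*·129.8354 + (1−p*)·212.1764]/1.02 = 194.8363. B = V − Δ·S = 362.8793.
The time-0 hedge costs 194.8363, which is the no-arbitrage price.

(0,0): Delta=-0.9233 Bond=362.8793
(1,0): Delta=-1.0000 Bond=383.2564
(1,1): Delta=-0.6650 Bond=302.8992
(2,0): Delta=-1.0000 Bond=390.9216
(2,1): Delta=-1.0000 Bond=390.9216
(2,2): Delta=0.4637 Bond=-111.1102
V0=194.8363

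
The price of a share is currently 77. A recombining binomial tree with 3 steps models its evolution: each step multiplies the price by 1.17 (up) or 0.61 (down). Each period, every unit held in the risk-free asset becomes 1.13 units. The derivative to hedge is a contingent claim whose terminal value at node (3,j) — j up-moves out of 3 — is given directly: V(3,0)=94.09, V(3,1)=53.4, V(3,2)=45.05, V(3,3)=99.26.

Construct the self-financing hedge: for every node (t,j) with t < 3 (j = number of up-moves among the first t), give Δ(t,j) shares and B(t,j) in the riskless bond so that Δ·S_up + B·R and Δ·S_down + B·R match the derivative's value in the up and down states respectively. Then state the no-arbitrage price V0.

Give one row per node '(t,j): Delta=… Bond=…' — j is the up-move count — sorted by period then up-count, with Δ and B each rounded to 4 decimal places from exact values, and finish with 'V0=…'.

No-arbitrage ⇒ martingale measure with p* = (R−d)/(u−d) = 0.9286.
Payoff layer (t=3): V(3,0)=94.0900, V(3,1)=53.4000, V(3,2)=45.0500, V(3,3)=99.2600
Node (2,0) S=28.6517: V=(p*·53.4000+(1−p*)·94.0900)/1.13=49.8287; Δ=(53.4000−94.0900)/(33.5225−17.4775)=-2.5360; B=V−Δ·S=122.4894
Node (2,1) S=54.9549: V=(p*·45.0500+(1−p*)·53.4000)/1.13=40.3951; Δ=(45.0500−53.4000)/(64.2972−33.5225)=-0.2713; B=V−Δ·S=55.3058
Node (2,2) S=105.4053: V=(p*·99.2600+(1−p*)·45.0500)/1.13=84.4140; Δ=(99.2600−45.0500)/(123.3242−64.2972)=0.9184; B=V−Δ·S=-12.3895
Node (1,0) S=46.9700: V=(p*·40.3951+(1−p*)·49.8287)/1.13=36.3442; Δ=(40.3951−49.8287)/(54.9549−28.6517)=-0.3586; B=V−Δ·S=53.1899
Node (1,1) S=90.0900: V=(p*·84.4140+(1−p*)·40.3951)/1.13=71.9202; Δ=(84.4140−40.3951)/(105.4053−54.9549)=0.8725; B=V−Δ·S=-6.6851
Node (0,0) S=77.0000: V=(p*·71.9202+(1−p*)·36.3442)/1.13=61.3974; Δ=(71.9202−36.3442)/(90.0900−46.9700)=0.8250; B=V−Δ·S=-2.1312
Check: Δ(0,0)·S0 + B(0,0) = 61.3974 = V0.

(0,0): Delta=0.8250 Bond=-2.1312
(1,0): Delta=-0.3586 Bond=53.1899
(1,1): Delta=0.8725 Bond=-6.6851
(2,0): Delta=-2.5360 Bond=122.4894
(2,1): Delta=-0.2713 Bond=55.3058
(2,2): Delta=0.9184 Bond=-12.3895
V0=61.3974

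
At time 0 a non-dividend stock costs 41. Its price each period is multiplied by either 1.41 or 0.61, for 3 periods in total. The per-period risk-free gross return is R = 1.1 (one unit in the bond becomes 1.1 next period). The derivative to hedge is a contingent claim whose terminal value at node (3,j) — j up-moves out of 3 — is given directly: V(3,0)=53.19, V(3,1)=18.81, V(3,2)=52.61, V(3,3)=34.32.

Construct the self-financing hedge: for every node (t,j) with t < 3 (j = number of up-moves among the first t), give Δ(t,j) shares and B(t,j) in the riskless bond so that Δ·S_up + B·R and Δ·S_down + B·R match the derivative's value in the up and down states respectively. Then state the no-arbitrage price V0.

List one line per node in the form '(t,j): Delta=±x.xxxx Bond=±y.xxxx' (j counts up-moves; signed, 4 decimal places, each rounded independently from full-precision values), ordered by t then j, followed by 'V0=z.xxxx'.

The replicating-portfolio and risk-neutral prices coincide; use p* = (1.1−0.61)/(1.41−0.61) = 0.6125 for the latter.
Payoff layer (t=3): V(3,0)=53.1900, V(3,1)=18.8100, V(3,2)=52.6100, V(3,3)=34.3200
Node (2,0) S=15.2561: V=(p*·18.8100+(1−p*)·53.1900)/1.1=29.2111; Δ=(18.8100−53.1900)/(21.5111−9.3062)=-2.8169; B=V−Δ·S=72.1861
Node (2,1) S=35.2641: V=(p*·52.6100+(1−p*)·18.8100)/1.1=35.9205; Δ=(52.6100−18.8100)/(49.7224−21.5111)=1.1981; B=V−Δ·S=-6.3295
Node (2,2) S=81.5121: V=(p*·34.3200+(1−p*)·52.6100)/1.1=37.6431; Δ=(34.3200−52.6100)/(114.9321−49.7224)=-0.2805; B=V−Δ·S=60.5056
Node (1,0) S=25.0100: V=(p*·35.9205+(1−p*)·29.2111)/1.1=30.2914; Δ=(35.9205−29.2111)/(35.2641−15.2561)=0.3353; B=V−Δ·S=21.9048
Node (1,1) S=57.8100: V=(p*·37.6431+(1−p*)·35.9205)/1.1=33.6141; Δ=(37.6431−35.9205)/(81.5121−35.2641)=0.0372; B=V−Δ·S=31.4609
Node (0,0) S=41.0000: V=(p*·33.6141+(1−p*)·30.2914)/1.1=29.3878; Δ=(33.6141−30.2914)/(57.8100−25.0100)=0.1013; B=V−Δ·S=25.2345
The time-0 hedge costs 29.3878, which is the no-arbitrage price.

(0,0): Delta=0.1013 Bond=25.2345
(1,0): Delta=0.3353 Bond=21.9048
(1,1): Delta=0.0372 Bond=31.4609
(2,0): Delta=-2.8169 Bond=72.1861
(2,1): Delta=1.1981 Bond=-6.3295
(2,2): Delta=-0.2805 Bond=60.5056
V0=29.3878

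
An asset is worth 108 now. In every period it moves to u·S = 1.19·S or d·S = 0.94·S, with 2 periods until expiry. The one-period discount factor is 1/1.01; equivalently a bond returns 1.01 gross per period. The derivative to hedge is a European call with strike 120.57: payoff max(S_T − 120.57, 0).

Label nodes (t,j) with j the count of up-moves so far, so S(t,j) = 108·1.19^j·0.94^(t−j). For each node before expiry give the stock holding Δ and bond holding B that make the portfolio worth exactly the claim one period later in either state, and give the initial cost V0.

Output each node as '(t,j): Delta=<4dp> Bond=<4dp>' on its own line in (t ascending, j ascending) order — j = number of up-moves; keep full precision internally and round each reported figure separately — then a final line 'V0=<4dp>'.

(0,0): Delta=0.3362 Bond=-33.7281
(1,0): Delta=0.0094 Bond=-0.8890
(1,1): Delta=1.0000 Bond=-119.3762
V0=2.5821

No-arbitrage ⇒ martingale measure with p* = (R−d)/(u−d) = 0.2800.
At expiry t=2: V(2,0)=0.0000, V(2,1)=0.2388, V(2,2)=32.3688
  t=1,j=0: stock 101.5200 → up 120.8088 (V=0.2388), down 95.4288 (V=0.0000). Price 0.0662; hedge Δ=0.0094, bond B=-0.8890.
  t=1,j=1: stock 128.5200 → up 152.9388 (V=32.3688), down 120.8088 (V=0.2388). Price 9.1438; hedge Δ=1.0000, bond B=-119.3762.
  t=0,j=0: stock 108.0000 → up 128.5200 (V=9.1438), down 101.5200 (V=0.0662). Price 2.5821; hedge Δ=0.3362, bond B=-33.7281.
Check: Δ(0,0)·S0 + B(0,0) = 2.5821 = V0.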